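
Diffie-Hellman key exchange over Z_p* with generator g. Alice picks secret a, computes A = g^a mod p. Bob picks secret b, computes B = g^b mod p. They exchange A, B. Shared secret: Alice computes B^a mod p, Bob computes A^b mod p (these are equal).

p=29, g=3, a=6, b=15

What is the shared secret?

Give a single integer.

Answer: 4

Derivation:
A = 3^6 mod 29  (bits of 6 = 110)
  bit 0 = 1: r = r^2 * 3 mod 29 = 1^2 * 3 = 1*3 = 3
  bit 1 = 1: r = r^2 * 3 mod 29 = 3^2 * 3 = 9*3 = 27
  bit 2 = 0: r = r^2 mod 29 = 27^2 = 4
  -> A = 4
B = 3^15 mod 29  (bits of 15 = 1111)
  bit 0 = 1: r = r^2 * 3 mod 29 = 1^2 * 3 = 1*3 = 3
  bit 1 = 1: r = r^2 * 3 mod 29 = 3^2 * 3 = 9*3 = 27
  bit 2 = 1: r = r^2 * 3 mod 29 = 27^2 * 3 = 4*3 = 12
  bit 3 = 1: r = r^2 * 3 mod 29 = 12^2 * 3 = 28*3 = 26
  -> B = 26
s = B^a = 26^6 mod 29  (bits of 6 = 110)
  bit 0 = 1: r = r^2 * 26 mod 29 = 1^2 * 26 = 1*26 = 26
  bit 1 = 1: r = r^2 * 26 mod 29 = 26^2 * 26 = 9*26 = 2
  bit 2 = 0: r = r^2 mod 29 = 2^2 = 4
  -> s = B^a = 4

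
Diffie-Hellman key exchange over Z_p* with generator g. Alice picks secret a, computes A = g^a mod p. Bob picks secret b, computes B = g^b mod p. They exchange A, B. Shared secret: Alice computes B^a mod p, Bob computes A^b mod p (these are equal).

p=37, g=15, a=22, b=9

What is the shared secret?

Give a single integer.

A = 15^22 mod 37  (bits of 22 = 10110)
  bit 0 = 1: r = r^2 * 15 mod 37 = 1^2 * 15 = 1*15 = 15
  bit 1 = 0: r = r^2 mod 37 = 15^2 = 3
  bit 2 = 1: r = r^2 * 15 mod 37 = 3^2 * 15 = 9*15 = 24
  bit 3 = 1: r = r^2 * 15 mod 37 = 24^2 * 15 = 21*15 = 19
  bit 4 = 0: r = r^2 mod 37 = 19^2 = 28
  -> A = 28
B = 15^9 mod 37  (bits of 9 = 1001)
  bit 0 = 1: r = r^2 * 15 mod 37 = 1^2 * 15 = 1*15 = 15
  bit 1 = 0: r = r^2 mod 37 = 15^2 = 3
  bit 2 = 0: r = r^2 mod 37 = 3^2 = 9
  bit 3 = 1: r = r^2 * 15 mod 37 = 9^2 * 15 = 7*15 = 31
  -> B = 31
s = B^a = 31^22 mod 37  (bits of 22 = 10110)
  bit 0 = 1: r = r^2 * 31 mod 37 = 1^2 * 31 = 1*31 = 31
  bit 1 = 0: r = r^2 mod 37 = 31^2 = 36
  bit 2 = 1: r = r^2 * 31 mod 37 = 36^2 * 31 = 1*31 = 31
  bit 3 = 1: r = r^2 * 31 mod 37 = 31^2 * 31 = 36*31 = 6
  bit 4 = 0: r = r^2 mod 37 = 6^2 = 36
  -> s = B^a = 36

Answer: 36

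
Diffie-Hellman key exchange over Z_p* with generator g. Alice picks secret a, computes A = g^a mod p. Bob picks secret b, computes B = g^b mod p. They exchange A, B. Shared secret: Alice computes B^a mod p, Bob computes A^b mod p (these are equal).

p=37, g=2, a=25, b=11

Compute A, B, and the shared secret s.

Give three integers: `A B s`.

A = 2^25 mod 37  (bits of 25 = 11001)
  bit 0 = 1: r = r^2 * 2 mod 37 = 1^2 * 2 = 1*2 = 2
  bit 1 = 1: r = r^2 * 2 mod 37 = 2^2 * 2 = 4*2 = 8
  bit 2 = 0: r = r^2 mod 37 = 8^2 = 27
  bit 3 = 0: r = r^2 mod 37 = 27^2 = 26
  bit 4 = 1: r = r^2 * 2 mod 37 = 26^2 * 2 = 10*2 = 20
  -> A = 20
B = 2^11 mod 37  (bits of 11 = 1011)
  bit 0 = 1: r = r^2 * 2 mod 37 = 1^2 * 2 = 1*2 = 2
  bit 1 = 0: r = r^2 mod 37 = 2^2 = 4
  bit 2 = 1: r = r^2 * 2 mod 37 = 4^2 * 2 = 16*2 = 32
  bit 3 = 1: r = r^2 * 2 mod 37 = 32^2 * 2 = 25*2 = 13
  -> B = 13
s = B^a = 13^25 mod 37  (bits of 25 = 11001)
  bit 0 = 1: r = r^2 * 13 mod 37 = 1^2 * 13 = 1*13 = 13
  bit 1 = 1: r = r^2 * 13 mod 37 = 13^2 * 13 = 21*13 = 14
  bit 2 = 0: r = r^2 mod 37 = 14^2 = 11
  bit 3 = 0: r = r^2 mod 37 = 11^2 = 10
  bit 4 = 1: r = r^2 * 13 mod 37 = 10^2 * 13 = 26*13 = 5
  -> s = B^a = 5

Answer: 20 13 5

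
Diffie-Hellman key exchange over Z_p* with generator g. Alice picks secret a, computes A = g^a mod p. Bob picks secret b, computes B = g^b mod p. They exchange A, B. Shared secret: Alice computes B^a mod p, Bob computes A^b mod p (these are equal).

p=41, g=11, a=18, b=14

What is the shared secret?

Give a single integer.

A = 11^18 mod 41  (bits of 18 = 10010)
  bit 0 = 1: r = r^2 * 11 mod 41 = 1^2 * 11 = 1*11 = 11
  bit 1 = 0: r = r^2 mod 41 = 11^2 = 39
  bit 2 = 0: r = r^2 mod 41 = 39^2 = 4
  bit 3 = 1: r = r^2 * 11 mod 41 = 4^2 * 11 = 16*11 = 12
  bit 4 = 0: r = r^2 mod 41 = 12^2 = 21
  -> A = 21
B = 11^14 mod 41  (bits of 14 = 1110)
  bit 0 = 1: r = r^2 * 11 mod 41 = 1^2 * 11 = 1*11 = 11
  bit 1 = 1: r = r^2 * 11 mod 41 = 11^2 * 11 = 39*11 = 19
  bit 2 = 1: r = r^2 * 11 mod 41 = 19^2 * 11 = 33*11 = 35
  bit 3 = 0: r = r^2 mod 41 = 35^2 = 36
  -> B = 36
s = B^a = 36^18 mod 41  (bits of 18 = 10010)
  bit 0 = 1: r = r^2 * 36 mod 41 = 1^2 * 36 = 1*36 = 36
  bit 1 = 0: r = r^2 mod 41 = 36^2 = 25
  bit 2 = 0: r = r^2 mod 41 = 25^2 = 10
  bit 3 = 1: r = r^2 * 36 mod 41 = 10^2 * 36 = 18*36 = 33
  bit 4 = 0: r = r^2 mod 41 = 33^2 = 23
  -> s = B^a = 23

Answer: 23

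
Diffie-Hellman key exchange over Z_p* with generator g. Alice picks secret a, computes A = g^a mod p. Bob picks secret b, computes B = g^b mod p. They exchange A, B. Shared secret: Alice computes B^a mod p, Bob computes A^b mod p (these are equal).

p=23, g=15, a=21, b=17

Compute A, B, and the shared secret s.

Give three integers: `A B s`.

A = 15^21 mod 23  (bits of 21 = 10101)
  bit 0 = 1: r = r^2 * 15 mod 23 = 1^2 * 15 = 1*15 = 15
  bit 1 = 0: r = r^2 mod 23 = 15^2 = 18
  bit 2 = 1: r = r^2 * 15 mod 23 = 18^2 * 15 = 2*15 = 7
  bit 3 = 0: r = r^2 mod 23 = 7^2 = 3
  bit 4 = 1: r = r^2 * 15 mod 23 = 3^2 * 15 = 9*15 = 20
  -> A = 20
B = 15^17 mod 23  (bits of 17 = 10001)
  bit 0 = 1: r = r^2 * 15 mod 23 = 1^2 * 15 = 1*15 = 15
  bit 1 = 0: r = r^2 mod 23 = 15^2 = 18
  bit 2 = 0: r = r^2 mod 23 = 18^2 = 2
  bit 3 = 0: r = r^2 mod 23 = 2^2 = 4
  bit 4 = 1: r = r^2 * 15 mod 23 = 4^2 * 15 = 16*15 = 10
  -> B = 10
s = B^a = 10^21 mod 23  (bits of 21 = 10101)
  bit 0 = 1: r = r^2 * 10 mod 23 = 1^2 * 10 = 1*10 = 10
  bit 1 = 0: r = r^2 mod 23 = 10^2 = 8
  bit 2 = 1: r = r^2 * 10 mod 23 = 8^2 * 10 = 18*10 = 19
  bit 3 = 0: r = r^2 mod 23 = 19^2 = 16
  bit 4 = 1: r = r^2 * 10 mod 23 = 16^2 * 10 = 3*10 = 7
  -> s = B^a = 7

Answer: 20 10 7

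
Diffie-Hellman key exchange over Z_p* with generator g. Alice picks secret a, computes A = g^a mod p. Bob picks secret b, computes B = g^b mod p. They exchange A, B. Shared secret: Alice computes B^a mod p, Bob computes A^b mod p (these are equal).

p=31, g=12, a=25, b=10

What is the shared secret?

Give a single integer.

A = 12^25 mod 31  (bits of 25 = 11001)
  bit 0 = 1: r = r^2 * 12 mod 31 = 1^2 * 12 = 1*12 = 12
  bit 1 = 1: r = r^2 * 12 mod 31 = 12^2 * 12 = 20*12 = 23
  bit 2 = 0: r = r^2 mod 31 = 23^2 = 2
  bit 3 = 0: r = r^2 mod 31 = 2^2 = 4
  bit 4 = 1: r = r^2 * 12 mod 31 = 4^2 * 12 = 16*12 = 6
  -> A = 6
B = 12^10 mod 31  (bits of 10 = 1010)
  bit 0 = 1: r = r^2 * 12 mod 31 = 1^2 * 12 = 1*12 = 12
  bit 1 = 0: r = r^2 mod 31 = 12^2 = 20
  bit 2 = 1: r = r^2 * 12 mod 31 = 20^2 * 12 = 28*12 = 26
  bit 3 = 0: r = r^2 mod 31 = 26^2 = 25
  -> B = 25
s = B^a = 25^25 mod 31  (bits of 25 = 11001)
  bit 0 = 1: r = r^2 * 25 mod 31 = 1^2 * 25 = 1*25 = 25
  bit 1 = 1: r = r^2 * 25 mod 31 = 25^2 * 25 = 5*25 = 1
  bit 2 = 0: r = r^2 mod 31 = 1^2 = 1
  bit 3 = 0: r = r^2 mod 31 = 1^2 = 1
  bit 4 = 1: r = r^2 * 25 mod 31 = 1^2 * 25 = 1*25 = 25
  -> s = B^a = 25

Answer: 25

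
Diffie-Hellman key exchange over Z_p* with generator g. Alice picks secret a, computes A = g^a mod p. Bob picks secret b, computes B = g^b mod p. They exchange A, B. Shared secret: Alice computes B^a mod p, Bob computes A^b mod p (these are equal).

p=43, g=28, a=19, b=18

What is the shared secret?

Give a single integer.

Answer: 11

Derivation:
A = 28^19 mod 43  (bits of 19 = 10011)
  bit 0 = 1: r = r^2 * 28 mod 43 = 1^2 * 28 = 1*28 = 28
  bit 1 = 0: r = r^2 mod 43 = 28^2 = 10
  bit 2 = 0: r = r^2 mod 43 = 10^2 = 14
  bit 3 = 1: r = r^2 * 28 mod 43 = 14^2 * 28 = 24*28 = 27
  bit 4 = 1: r = r^2 * 28 mod 43 = 27^2 * 28 = 41*28 = 30
  -> A = 30
B = 28^18 mod 43  (bits of 18 = 10010)
  bit 0 = 1: r = r^2 * 28 mod 43 = 1^2 * 28 = 1*28 = 28
  bit 1 = 0: r = r^2 mod 43 = 28^2 = 10
  bit 2 = 0: r = r^2 mod 43 = 10^2 = 14
  bit 3 = 1: r = r^2 * 28 mod 43 = 14^2 * 28 = 24*28 = 27
  bit 4 = 0: r = r^2 mod 43 = 27^2 = 41
  -> B = 41
s = B^a = 41^19 mod 43  (bits of 19 = 10011)
  bit 0 = 1: r = r^2 * 41 mod 43 = 1^2 * 41 = 1*41 = 41
  bit 1 = 0: r = r^2 mod 43 = 41^2 = 4
  bit 2 = 0: r = r^2 mod 43 = 4^2 = 16
  bit 3 = 1: r = r^2 * 41 mod 43 = 16^2 * 41 = 41*41 = 4
  bit 4 = 1: r = r^2 * 41 mod 43 = 4^2 * 41 = 16*41 = 11
  -> s = B^a = 11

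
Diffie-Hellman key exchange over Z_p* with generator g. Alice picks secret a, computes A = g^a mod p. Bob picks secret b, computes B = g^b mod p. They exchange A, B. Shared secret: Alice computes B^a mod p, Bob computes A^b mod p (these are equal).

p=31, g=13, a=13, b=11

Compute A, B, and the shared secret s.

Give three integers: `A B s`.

A = 13^13 mod 31  (bits of 13 = 1101)
  bit 0 = 1: r = r^2 * 13 mod 31 = 1^2 * 13 = 1*13 = 13
  bit 1 = 1: r = r^2 * 13 mod 31 = 13^2 * 13 = 14*13 = 27
  bit 2 = 0: r = r^2 mod 31 = 27^2 = 16
  bit 3 = 1: r = r^2 * 13 mod 31 = 16^2 * 13 = 8*13 = 11
  -> A = 11
B = 13^11 mod 31  (bits of 11 = 1011)
  bit 0 = 1: r = r^2 * 13 mod 31 = 1^2 * 13 = 1*13 = 13
  bit 1 = 0: r = r^2 mod 31 = 13^2 = 14
  bit 2 = 1: r = r^2 * 13 mod 31 = 14^2 * 13 = 10*13 = 6
  bit 3 = 1: r = r^2 * 13 mod 31 = 6^2 * 13 = 5*13 = 3
  -> B = 3
s = B^a = 3^13 mod 31  (bits of 13 = 1101)
  bit 0 = 1: r = r^2 * 3 mod 31 = 1^2 * 3 = 1*3 = 3
  bit 1 = 1: r = r^2 * 3 mod 31 = 3^2 * 3 = 9*3 = 27
  bit 2 = 0: r = r^2 mod 31 = 27^2 = 16
  bit 3 = 1: r = r^2 * 3 mod 31 = 16^2 * 3 = 8*3 = 24
  -> s = B^a = 24

Answer: 11 3 24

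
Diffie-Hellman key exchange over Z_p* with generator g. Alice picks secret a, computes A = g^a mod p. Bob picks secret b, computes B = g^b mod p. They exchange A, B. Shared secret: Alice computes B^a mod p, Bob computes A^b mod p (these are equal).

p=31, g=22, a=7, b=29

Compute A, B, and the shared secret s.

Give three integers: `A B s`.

A = 22^7 mod 31  (bits of 7 = 111)
  bit 0 = 1: r = r^2 * 22 mod 31 = 1^2 * 22 = 1*22 = 22
  bit 1 = 1: r = r^2 * 22 mod 31 = 22^2 * 22 = 19*22 = 15
  bit 2 = 1: r = r^2 * 22 mod 31 = 15^2 * 22 = 8*22 = 21
  -> A = 21
B = 22^29 mod 31  (bits of 29 = 11101)
  bit 0 = 1: r = r^2 * 22 mod 31 = 1^2 * 22 = 1*22 = 22
  bit 1 = 1: r = r^2 * 22 mod 31 = 22^2 * 22 = 19*22 = 15
  bit 2 = 1: r = r^2 * 22 mod 31 = 15^2 * 22 = 8*22 = 21
  bit 3 = 0: r = r^2 mod 31 = 21^2 = 7
  bit 4 = 1: r = r^2 * 22 mod 31 = 7^2 * 22 = 18*22 = 24
  -> B = 24
s = B^a = 24^7 mod 31  (bits of 7 = 111)
  bit 0 = 1: r = r^2 * 24 mod 31 = 1^2 * 24 = 1*24 = 24
  bit 1 = 1: r = r^2 * 24 mod 31 = 24^2 * 24 = 18*24 = 29
  bit 2 = 1: r = r^2 * 24 mod 31 = 29^2 * 24 = 4*24 = 3
  -> s = B^a = 3

Answer: 21 24 3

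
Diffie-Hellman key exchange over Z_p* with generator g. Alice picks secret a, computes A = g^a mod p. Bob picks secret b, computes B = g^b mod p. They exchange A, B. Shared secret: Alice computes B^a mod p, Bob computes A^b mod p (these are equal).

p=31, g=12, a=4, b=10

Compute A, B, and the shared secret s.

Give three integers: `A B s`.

A = 12^4 mod 31  (bits of 4 = 100)
  bit 0 = 1: r = r^2 * 12 mod 31 = 1^2 * 12 = 1*12 = 12
  bit 1 = 0: r = r^2 mod 31 = 12^2 = 20
  bit 2 = 0: r = r^2 mod 31 = 20^2 = 28
  -> A = 28
B = 12^10 mod 31  (bits of 10 = 1010)
  bit 0 = 1: r = r^2 * 12 mod 31 = 1^2 * 12 = 1*12 = 12
  bit 1 = 0: r = r^2 mod 31 = 12^2 = 20
  bit 2 = 1: r = r^2 * 12 mod 31 = 20^2 * 12 = 28*12 = 26
  bit 3 = 0: r = r^2 mod 31 = 26^2 = 25
  -> B = 25
s = B^a = 25^4 mod 31  (bits of 4 = 100)
  bit 0 = 1: r = r^2 * 25 mod 31 = 1^2 * 25 = 1*25 = 25
  bit 1 = 0: r = r^2 mod 31 = 25^2 = 5
  bit 2 = 0: r = r^2 mod 31 = 5^2 = 25
  -> s = B^a = 25

Answer: 28 25 25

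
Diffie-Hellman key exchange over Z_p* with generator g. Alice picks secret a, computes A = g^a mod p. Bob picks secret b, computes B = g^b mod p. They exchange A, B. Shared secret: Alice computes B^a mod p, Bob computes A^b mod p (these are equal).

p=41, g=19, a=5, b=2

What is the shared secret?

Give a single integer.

Answer: 32

Derivation:
A = 19^5 mod 41  (bits of 5 = 101)
  bit 0 = 1: r = r^2 * 19 mod 41 = 1^2 * 19 = 1*19 = 19
  bit 1 = 0: r = r^2 mod 41 = 19^2 = 33
  bit 2 = 1: r = r^2 * 19 mod 41 = 33^2 * 19 = 23*19 = 27
  -> A = 27
B = 19^2 mod 41  (bits of 2 = 10)
  bit 0 = 1: r = r^2 * 19 mod 41 = 1^2 * 19 = 1*19 = 19
  bit 1 = 0: r = r^2 mod 41 = 19^2 = 33
  -> B = 33
s = B^a = 33^5 mod 41  (bits of 5 = 101)
  bit 0 = 1: r = r^2 * 33 mod 41 = 1^2 * 33 = 1*33 = 33
  bit 1 = 0: r = r^2 mod 41 = 33^2 = 23
  bit 2 = 1: r = r^2 * 33 mod 41 = 23^2 * 33 = 37*33 = 32
  -> s = B^a = 32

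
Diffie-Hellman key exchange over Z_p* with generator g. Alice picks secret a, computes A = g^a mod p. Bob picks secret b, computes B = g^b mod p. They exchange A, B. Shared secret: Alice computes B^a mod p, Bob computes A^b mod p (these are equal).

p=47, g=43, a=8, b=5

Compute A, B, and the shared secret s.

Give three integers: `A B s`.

Answer: 18 10 27

Derivation:
A = 43^8 mod 47  (bits of 8 = 1000)
  bit 0 = 1: r = r^2 * 43 mod 47 = 1^2 * 43 = 1*43 = 43
  bit 1 = 0: r = r^2 mod 47 = 43^2 = 16
  bit 2 = 0: r = r^2 mod 47 = 16^2 = 21
  bit 3 = 0: r = r^2 mod 47 = 21^2 = 18
  -> A = 18
B = 43^5 mod 47  (bits of 5 = 101)
  bit 0 = 1: r = r^2 * 43 mod 47 = 1^2 * 43 = 1*43 = 43
  bit 1 = 0: r = r^2 mod 47 = 43^2 = 16
  bit 2 = 1: r = r^2 * 43 mod 47 = 16^2 * 43 = 21*43 = 10
  -> B = 10
s = B^a = 10^8 mod 47  (bits of 8 = 1000)
  bit 0 = 1: r = r^2 * 10 mod 47 = 1^2 * 10 = 1*10 = 10
  bit 1 = 0: r = r^2 mod 47 = 10^2 = 6
  bit 2 = 0: r = r^2 mod 47 = 6^2 = 36
  bit 3 = 0: r = r^2 mod 47 = 36^2 = 27
  -> s = B^a = 27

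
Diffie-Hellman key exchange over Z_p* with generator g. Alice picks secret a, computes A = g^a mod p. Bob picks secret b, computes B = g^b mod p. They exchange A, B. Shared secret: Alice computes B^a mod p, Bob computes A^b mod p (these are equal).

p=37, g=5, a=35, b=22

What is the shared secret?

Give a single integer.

Answer: 28

Derivation:
A = 5^35 mod 37  (bits of 35 = 100011)
  bit 0 = 1: r = r^2 * 5 mod 37 = 1^2 * 5 = 1*5 = 5
  bit 1 = 0: r = r^2 mod 37 = 5^2 = 25
  bit 2 = 0: r = r^2 mod 37 = 25^2 = 33
  bit 3 = 0: r = r^2 mod 37 = 33^2 = 16
  bit 4 = 1: r = r^2 * 5 mod 37 = 16^2 * 5 = 34*5 = 22
  bit 5 = 1: r = r^2 * 5 mod 37 = 22^2 * 5 = 3*5 = 15
  -> A = 15
B = 5^22 mod 37  (bits of 22 = 10110)
  bit 0 = 1: r = r^2 * 5 mod 37 = 1^2 * 5 = 1*5 = 5
  bit 1 = 0: r = r^2 mod 37 = 5^2 = 25
  bit 2 = 1: r = r^2 * 5 mod 37 = 25^2 * 5 = 33*5 = 17
  bit 3 = 1: r = r^2 * 5 mod 37 = 17^2 * 5 = 30*5 = 2
  bit 4 = 0: r = r^2 mod 37 = 2^2 = 4
  -> B = 4
s = B^a = 4^35 mod 37  (bits of 35 = 100011)
  bit 0 = 1: r = r^2 * 4 mod 37 = 1^2 * 4 = 1*4 = 4
  bit 1 = 0: r = r^2 mod 37 = 4^2 = 16
  bit 2 = 0: r = r^2 mod 37 = 16^2 = 34
  bit 3 = 0: r = r^2 mod 37 = 34^2 = 9
  bit 4 = 1: r = r^2 * 4 mod 37 = 9^2 * 4 = 7*4 = 28
  bit 5 = 1: r = r^2 * 4 mod 37 = 28^2 * 4 = 7*4 = 28
  -> s = B^a = 28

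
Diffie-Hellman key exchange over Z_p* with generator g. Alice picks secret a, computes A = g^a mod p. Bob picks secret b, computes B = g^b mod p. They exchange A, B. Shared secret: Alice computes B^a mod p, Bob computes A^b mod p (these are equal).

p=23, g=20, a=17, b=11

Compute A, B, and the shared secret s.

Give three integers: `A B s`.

Answer: 7 22 22

Derivation:
A = 20^17 mod 23  (bits of 17 = 10001)
  bit 0 = 1: r = r^2 * 20 mod 23 = 1^2 * 20 = 1*20 = 20
  bit 1 = 0: r = r^2 mod 23 = 20^2 = 9
  bit 2 = 0: r = r^2 mod 23 = 9^2 = 12
  bit 3 = 0: r = r^2 mod 23 = 12^2 = 6
  bit 4 = 1: r = r^2 * 20 mod 23 = 6^2 * 20 = 13*20 = 7
  -> A = 7
B = 20^11 mod 23  (bits of 11 = 1011)
  bit 0 = 1: r = r^2 * 20 mod 23 = 1^2 * 20 = 1*20 = 20
  bit 1 = 0: r = r^2 mod 23 = 20^2 = 9
  bit 2 = 1: r = r^2 * 20 mod 23 = 9^2 * 20 = 12*20 = 10
  bit 3 = 1: r = r^2 * 20 mod 23 = 10^2 * 20 = 8*20 = 22
  -> B = 22
s = B^a = 22^17 mod 23  (bits of 17 = 10001)
  bit 0 = 1: r = r^2 * 22 mod 23 = 1^2 * 22 = 1*22 = 22
  bit 1 = 0: r = r^2 mod 23 = 22^2 = 1
  bit 2 = 0: r = r^2 mod 23 = 1^2 = 1
  bit 3 = 0: r = r^2 mod 23 = 1^2 = 1
  bit 4 = 1: r = r^2 * 22 mod 23 = 1^2 * 22 = 1*22 = 22
  -> s = B^a = 22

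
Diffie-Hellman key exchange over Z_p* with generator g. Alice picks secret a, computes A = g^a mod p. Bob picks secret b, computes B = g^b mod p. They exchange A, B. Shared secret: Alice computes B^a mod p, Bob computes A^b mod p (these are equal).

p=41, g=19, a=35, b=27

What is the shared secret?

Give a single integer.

A = 19^35 mod 41  (bits of 35 = 100011)
  bit 0 = 1: r = r^2 * 19 mod 41 = 1^2 * 19 = 1*19 = 19
  bit 1 = 0: r = r^2 mod 41 = 19^2 = 33
  bit 2 = 0: r = r^2 mod 41 = 33^2 = 23
  bit 3 = 0: r = r^2 mod 41 = 23^2 = 37
  bit 4 = 1: r = r^2 * 19 mod 41 = 37^2 * 19 = 16*19 = 17
  bit 5 = 1: r = r^2 * 19 mod 41 = 17^2 * 19 = 2*19 = 38
  -> A = 38
B = 19^27 mod 41  (bits of 27 = 11011)
  bit 0 = 1: r = r^2 * 19 mod 41 = 1^2 * 19 = 1*19 = 19
  bit 1 = 1: r = r^2 * 19 mod 41 = 19^2 * 19 = 33*19 = 12
  bit 2 = 0: r = r^2 mod 41 = 12^2 = 21
  bit 3 = 1: r = r^2 * 19 mod 41 = 21^2 * 19 = 31*19 = 15
  bit 4 = 1: r = r^2 * 19 mod 41 = 15^2 * 19 = 20*19 = 11
  -> B = 11
s = B^a = 11^35 mod 41  (bits of 35 = 100011)
  bit 0 = 1: r = r^2 * 11 mod 41 = 1^2 * 11 = 1*11 = 11
  bit 1 = 0: r = r^2 mod 41 = 11^2 = 39
  bit 2 = 0: r = r^2 mod 41 = 39^2 = 4
  bit 3 = 0: r = r^2 mod 41 = 4^2 = 16
  bit 4 = 1: r = r^2 * 11 mod 41 = 16^2 * 11 = 10*11 = 28
  bit 5 = 1: r = r^2 * 11 mod 41 = 28^2 * 11 = 5*11 = 14
  -> s = B^a = 14

Answer: 14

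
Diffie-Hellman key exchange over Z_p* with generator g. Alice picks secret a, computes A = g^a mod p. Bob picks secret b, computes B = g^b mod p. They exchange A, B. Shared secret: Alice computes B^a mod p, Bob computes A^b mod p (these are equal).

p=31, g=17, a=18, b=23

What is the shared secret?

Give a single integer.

A = 17^18 mod 31  (bits of 18 = 10010)
  bit 0 = 1: r = r^2 * 17 mod 31 = 1^2 * 17 = 1*17 = 17
  bit 1 = 0: r = r^2 mod 31 = 17^2 = 10
  bit 2 = 0: r = r^2 mod 31 = 10^2 = 7
  bit 3 = 1: r = r^2 * 17 mod 31 = 7^2 * 17 = 18*17 = 27
  bit 4 = 0: r = r^2 mod 31 = 27^2 = 16
  -> A = 16
B = 17^23 mod 31  (bits of 23 = 10111)
  bit 0 = 1: r = r^2 * 17 mod 31 = 1^2 * 17 = 1*17 = 17
  bit 1 = 0: r = r^2 mod 31 = 17^2 = 10
  bit 2 = 1: r = r^2 * 17 mod 31 = 10^2 * 17 = 7*17 = 26
  bit 3 = 1: r = r^2 * 17 mod 31 = 26^2 * 17 = 25*17 = 22
  bit 4 = 1: r = r^2 * 17 mod 31 = 22^2 * 17 = 19*17 = 13
  -> B = 13
s = B^a = 13^18 mod 31  (bits of 18 = 10010)
  bit 0 = 1: r = r^2 * 13 mod 31 = 1^2 * 13 = 1*13 = 13
  bit 1 = 0: r = r^2 mod 31 = 13^2 = 14
  bit 2 = 0: r = r^2 mod 31 = 14^2 = 10
  bit 3 = 1: r = r^2 * 13 mod 31 = 10^2 * 13 = 7*13 = 29
  bit 4 = 0: r = r^2 mod 31 = 29^2 = 4
  -> s = B^a = 4

Answer: 4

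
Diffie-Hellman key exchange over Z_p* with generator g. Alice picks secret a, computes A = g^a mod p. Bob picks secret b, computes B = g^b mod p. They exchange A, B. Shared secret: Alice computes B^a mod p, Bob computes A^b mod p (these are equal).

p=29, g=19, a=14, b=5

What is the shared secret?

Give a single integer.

A = 19^14 mod 29  (bits of 14 = 1110)
  bit 0 = 1: r = r^2 * 19 mod 29 = 1^2 * 19 = 1*19 = 19
  bit 1 = 1: r = r^2 * 19 mod 29 = 19^2 * 19 = 13*19 = 15
  bit 2 = 1: r = r^2 * 19 mod 29 = 15^2 * 19 = 22*19 = 12
  bit 3 = 0: r = r^2 mod 29 = 12^2 = 28
  -> A = 28
B = 19^5 mod 29  (bits of 5 = 101)
  bit 0 = 1: r = r^2 * 19 mod 29 = 1^2 * 19 = 1*19 = 19
  bit 1 = 0: r = r^2 mod 29 = 19^2 = 13
  bit 2 = 1: r = r^2 * 19 mod 29 = 13^2 * 19 = 24*19 = 21
  -> B = 21
s = B^a = 21^14 mod 29  (bits of 14 = 1110)
  bit 0 = 1: r = r^2 * 21 mod 29 = 1^2 * 21 = 1*21 = 21
  bit 1 = 1: r = r^2 * 21 mod 29 = 21^2 * 21 = 6*21 = 10
  bit 2 = 1: r = r^2 * 21 mod 29 = 10^2 * 21 = 13*21 = 12
  bit 3 = 0: r = r^2 mod 29 = 12^2 = 28
  -> s = B^a = 28

Answer: 28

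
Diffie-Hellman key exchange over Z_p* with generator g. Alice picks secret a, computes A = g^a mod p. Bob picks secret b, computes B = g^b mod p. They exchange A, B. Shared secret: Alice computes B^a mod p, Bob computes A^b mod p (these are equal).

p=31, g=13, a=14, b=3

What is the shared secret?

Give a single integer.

A = 13^14 mod 31  (bits of 14 = 1110)
  bit 0 = 1: r = r^2 * 13 mod 31 = 1^2 * 13 = 1*13 = 13
  bit 1 = 1: r = r^2 * 13 mod 31 = 13^2 * 13 = 14*13 = 27
  bit 2 = 1: r = r^2 * 13 mod 31 = 27^2 * 13 = 16*13 = 22
  bit 3 = 0: r = r^2 mod 31 = 22^2 = 19
  -> A = 19
B = 13^3 mod 31  (bits of 3 = 11)
  bit 0 = 1: r = r^2 * 13 mod 31 = 1^2 * 13 = 1*13 = 13
  bit 1 = 1: r = r^2 * 13 mod 31 = 13^2 * 13 = 14*13 = 27
  -> B = 27
s = B^a = 27^14 mod 31  (bits of 14 = 1110)
  bit 0 = 1: r = r^2 * 27 mod 31 = 1^2 * 27 = 1*27 = 27
  bit 1 = 1: r = r^2 * 27 mod 31 = 27^2 * 27 = 16*27 = 29
  bit 2 = 1: r = r^2 * 27 mod 31 = 29^2 * 27 = 4*27 = 15
  bit 3 = 0: r = r^2 mod 31 = 15^2 = 8
  -> s = B^a = 8

Answer: 8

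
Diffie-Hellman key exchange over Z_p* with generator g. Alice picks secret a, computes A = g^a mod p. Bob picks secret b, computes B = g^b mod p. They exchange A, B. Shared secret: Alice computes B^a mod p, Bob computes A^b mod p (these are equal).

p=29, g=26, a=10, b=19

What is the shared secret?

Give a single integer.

A = 26^10 mod 29  (bits of 10 = 1010)
  bit 0 = 1: r = r^2 * 26 mod 29 = 1^2 * 26 = 1*26 = 26
  bit 1 = 0: r = r^2 mod 29 = 26^2 = 9
  bit 2 = 1: r = r^2 * 26 mod 29 = 9^2 * 26 = 23*26 = 18
  bit 3 = 0: r = r^2 mod 29 = 18^2 = 5
  -> A = 5
B = 26^19 mod 29  (bits of 19 = 10011)
  bit 0 = 1: r = r^2 * 26 mod 29 = 1^2 * 26 = 1*26 = 26
  bit 1 = 0: r = r^2 mod 29 = 26^2 = 9
  bit 2 = 0: r = r^2 mod 29 = 9^2 = 23
  bit 3 = 1: r = r^2 * 26 mod 29 = 23^2 * 26 = 7*26 = 8
  bit 4 = 1: r = r^2 * 26 mod 29 = 8^2 * 26 = 6*26 = 11
  -> B = 11
s = B^a = 11^10 mod 29  (bits of 10 = 1010)
  bit 0 = 1: r = r^2 * 11 mod 29 = 1^2 * 11 = 1*11 = 11
  bit 1 = 0: r = r^2 mod 29 = 11^2 = 5
  bit 2 = 1: r = r^2 * 11 mod 29 = 5^2 * 11 = 25*11 = 14
  bit 3 = 0: r = r^2 mod 29 = 14^2 = 22
  -> s = B^a = 22

Answer: 22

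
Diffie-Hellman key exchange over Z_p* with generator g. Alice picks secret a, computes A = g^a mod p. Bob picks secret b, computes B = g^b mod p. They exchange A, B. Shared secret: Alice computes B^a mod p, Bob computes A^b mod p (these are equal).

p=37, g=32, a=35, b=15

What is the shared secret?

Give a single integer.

A = 32^35 mod 37  (bits of 35 = 100011)
  bit 0 = 1: r = r^2 * 32 mod 37 = 1^2 * 32 = 1*32 = 32
  bit 1 = 0: r = r^2 mod 37 = 32^2 = 25
  bit 2 = 0: r = r^2 mod 37 = 25^2 = 33
  bit 3 = 0: r = r^2 mod 37 = 33^2 = 16
  bit 4 = 1: r = r^2 * 32 mod 37 = 16^2 * 32 = 34*32 = 15
  bit 5 = 1: r = r^2 * 32 mod 37 = 15^2 * 32 = 3*32 = 22
  -> A = 22
B = 32^15 mod 37  (bits of 15 = 1111)
  bit 0 = 1: r = r^2 * 32 mod 37 = 1^2 * 32 = 1*32 = 32
  bit 1 = 1: r = r^2 * 32 mod 37 = 32^2 * 32 = 25*32 = 23
  bit 2 = 1: r = r^2 * 32 mod 37 = 23^2 * 32 = 11*32 = 19
  bit 3 = 1: r = r^2 * 32 mod 37 = 19^2 * 32 = 28*32 = 8
  -> B = 8
s = B^a = 8^35 mod 37  (bits of 35 = 100011)
  bit 0 = 1: r = r^2 * 8 mod 37 = 1^2 * 8 = 1*8 = 8
  bit 1 = 0: r = r^2 mod 37 = 8^2 = 27
  bit 2 = 0: r = r^2 mod 37 = 27^2 = 26
  bit 3 = 0: r = r^2 mod 37 = 26^2 = 10
  bit 4 = 1: r = r^2 * 8 mod 37 = 10^2 * 8 = 26*8 = 23
  bit 5 = 1: r = r^2 * 8 mod 37 = 23^2 * 8 = 11*8 = 14
  -> s = B^a = 14

Answer: 14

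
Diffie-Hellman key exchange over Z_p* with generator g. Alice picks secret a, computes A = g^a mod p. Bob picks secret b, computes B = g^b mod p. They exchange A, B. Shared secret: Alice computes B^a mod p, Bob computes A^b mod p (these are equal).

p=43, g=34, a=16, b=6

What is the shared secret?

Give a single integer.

Answer: 16

Derivation:
A = 34^16 mod 43  (bits of 16 = 10000)
  bit 0 = 1: r = r^2 * 34 mod 43 = 1^2 * 34 = 1*34 = 34
  bit 1 = 0: r = r^2 mod 43 = 34^2 = 38
  bit 2 = 0: r = r^2 mod 43 = 38^2 = 25
  bit 3 = 0: r = r^2 mod 43 = 25^2 = 23
  bit 4 = 0: r = r^2 mod 43 = 23^2 = 13
  -> A = 13
B = 34^6 mod 43  (bits of 6 = 110)
  bit 0 = 1: r = r^2 * 34 mod 43 = 1^2 * 34 = 1*34 = 34
  bit 1 = 1: r = r^2 * 34 mod 43 = 34^2 * 34 = 38*34 = 2
  bit 2 = 0: r = r^2 mod 43 = 2^2 = 4
  -> B = 4
s = B^a = 4^16 mod 43  (bits of 16 = 10000)
  bit 0 = 1: r = r^2 * 4 mod 43 = 1^2 * 4 = 1*4 = 4
  bit 1 = 0: r = r^2 mod 43 = 4^2 = 16
  bit 2 = 0: r = r^2 mod 43 = 16^2 = 41
  bit 3 = 0: r = r^2 mod 43 = 41^2 = 4
  bit 4 = 0: r = r^2 mod 43 = 4^2 = 16
  -> s = B^a = 16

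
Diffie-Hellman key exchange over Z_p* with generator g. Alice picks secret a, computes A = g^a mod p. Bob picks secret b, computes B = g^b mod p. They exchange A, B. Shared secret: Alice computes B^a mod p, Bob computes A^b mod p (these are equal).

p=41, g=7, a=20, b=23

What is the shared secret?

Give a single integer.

Answer: 40

Derivation:
A = 7^20 mod 41  (bits of 20 = 10100)
  bit 0 = 1: r = r^2 * 7 mod 41 = 1^2 * 7 = 1*7 = 7
  bit 1 = 0: r = r^2 mod 41 = 7^2 = 8
  bit 2 = 1: r = r^2 * 7 mod 41 = 8^2 * 7 = 23*7 = 38
  bit 3 = 0: r = r^2 mod 41 = 38^2 = 9
  bit 4 = 0: r = r^2 mod 41 = 9^2 = 40
  -> A = 40
B = 7^23 mod 41  (bits of 23 = 10111)
  bit 0 = 1: r = r^2 * 7 mod 41 = 1^2 * 7 = 1*7 = 7
  bit 1 = 0: r = r^2 mod 41 = 7^2 = 8
  bit 2 = 1: r = r^2 * 7 mod 41 = 8^2 * 7 = 23*7 = 38
  bit 3 = 1: r = r^2 * 7 mod 41 = 38^2 * 7 = 9*7 = 22
  bit 4 = 1: r = r^2 * 7 mod 41 = 22^2 * 7 = 33*7 = 26
  -> B = 26
s = B^a = 26^20 mod 41  (bits of 20 = 10100)
  bit 0 = 1: r = r^2 * 26 mod 41 = 1^2 * 26 = 1*26 = 26
  bit 1 = 0: r = r^2 mod 41 = 26^2 = 20
  bit 2 = 1: r = r^2 * 26 mod 41 = 20^2 * 26 = 31*26 = 27
  bit 3 = 0: r = r^2 mod 41 = 27^2 = 32
  bit 4 = 0: r = r^2 mod 41 = 32^2 = 40
  -> s = B^a = 40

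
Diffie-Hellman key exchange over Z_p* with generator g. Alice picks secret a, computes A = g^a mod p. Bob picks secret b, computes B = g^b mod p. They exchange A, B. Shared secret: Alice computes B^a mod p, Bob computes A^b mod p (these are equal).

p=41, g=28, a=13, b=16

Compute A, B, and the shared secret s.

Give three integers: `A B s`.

Answer: 30 18 10

Derivation:
A = 28^13 mod 41  (bits of 13 = 1101)
  bit 0 = 1: r = r^2 * 28 mod 41 = 1^2 * 28 = 1*28 = 28
  bit 1 = 1: r = r^2 * 28 mod 41 = 28^2 * 28 = 5*28 = 17
  bit 2 = 0: r = r^2 mod 41 = 17^2 = 2
  bit 3 = 1: r = r^2 * 28 mod 41 = 2^2 * 28 = 4*28 = 30
  -> A = 30
B = 28^16 mod 41  (bits of 16 = 10000)
  bit 0 = 1: r = r^2 * 28 mod 41 = 1^2 * 28 = 1*28 = 28
  bit 1 = 0: r = r^2 mod 41 = 28^2 = 5
  bit 2 = 0: r = r^2 mod 41 = 5^2 = 25
  bit 3 = 0: r = r^2 mod 41 = 25^2 = 10
  bit 4 = 0: r = r^2 mod 41 = 10^2 = 18
  -> B = 18
s = B^a = 18^13 mod 41  (bits of 13 = 1101)
  bit 0 = 1: r = r^2 * 18 mod 41 = 1^2 * 18 = 1*18 = 18
  bit 1 = 1: r = r^2 * 18 mod 41 = 18^2 * 18 = 37*18 = 10
  bit 2 = 0: r = r^2 mod 41 = 10^2 = 18
  bit 3 = 1: r = r^2 * 18 mod 41 = 18^2 * 18 = 37*18 = 10
  -> s = B^a = 10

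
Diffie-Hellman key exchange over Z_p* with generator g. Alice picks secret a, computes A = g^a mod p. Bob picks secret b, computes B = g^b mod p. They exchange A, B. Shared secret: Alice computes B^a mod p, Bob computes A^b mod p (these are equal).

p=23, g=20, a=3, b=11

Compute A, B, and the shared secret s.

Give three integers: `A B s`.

A = 20^3 mod 23  (bits of 3 = 11)
  bit 0 = 1: r = r^2 * 20 mod 23 = 1^2 * 20 = 1*20 = 20
  bit 1 = 1: r = r^2 * 20 mod 23 = 20^2 * 20 = 9*20 = 19
  -> A = 19
B = 20^11 mod 23  (bits of 11 = 1011)
  bit 0 = 1: r = r^2 * 20 mod 23 = 1^2 * 20 = 1*20 = 20
  bit 1 = 0: r = r^2 mod 23 = 20^2 = 9
  bit 2 = 1: r = r^2 * 20 mod 23 = 9^2 * 20 = 12*20 = 10
  bit 3 = 1: r = r^2 * 20 mod 23 = 10^2 * 20 = 8*20 = 22
  -> B = 22
s = B^a = 22^3 mod 23  (bits of 3 = 11)
  bit 0 = 1: r = r^2 * 22 mod 23 = 1^2 * 22 = 1*22 = 22
  bit 1 = 1: r = r^2 * 22 mod 23 = 22^2 * 22 = 1*22 = 22
  -> s = B^a = 22

Answer: 19 22 22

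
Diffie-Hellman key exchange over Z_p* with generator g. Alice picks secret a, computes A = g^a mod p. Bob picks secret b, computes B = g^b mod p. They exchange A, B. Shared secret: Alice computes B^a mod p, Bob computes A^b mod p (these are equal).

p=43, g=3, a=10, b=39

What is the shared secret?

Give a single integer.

Answer: 4

Derivation:
A = 3^10 mod 43  (bits of 10 = 1010)
  bit 0 = 1: r = r^2 * 3 mod 43 = 1^2 * 3 = 1*3 = 3
  bit 1 = 0: r = r^2 mod 43 = 3^2 = 9
  bit 2 = 1: r = r^2 * 3 mod 43 = 9^2 * 3 = 38*3 = 28
  bit 3 = 0: r = r^2 mod 43 = 28^2 = 10
  -> A = 10
B = 3^39 mod 43  (bits of 39 = 100111)
  bit 0 = 1: r = r^2 * 3 mod 43 = 1^2 * 3 = 1*3 = 3
  bit 1 = 0: r = r^2 mod 43 = 3^2 = 9
  bit 2 = 0: r = r^2 mod 43 = 9^2 = 38
  bit 3 = 1: r = r^2 * 3 mod 43 = 38^2 * 3 = 25*3 = 32
  bit 4 = 1: r = r^2 * 3 mod 43 = 32^2 * 3 = 35*3 = 19
  bit 5 = 1: r = r^2 * 3 mod 43 = 19^2 * 3 = 17*3 = 8
  -> B = 8
s = B^a = 8^10 mod 43  (bits of 10 = 1010)
  bit 0 = 1: r = r^2 * 8 mod 43 = 1^2 * 8 = 1*8 = 8
  bit 1 = 0: r = r^2 mod 43 = 8^2 = 21
  bit 2 = 1: r = r^2 * 8 mod 43 = 21^2 * 8 = 11*8 = 2
  bit 3 = 0: r = r^2 mod 43 = 2^2 = 4
  -> s = B^a = 4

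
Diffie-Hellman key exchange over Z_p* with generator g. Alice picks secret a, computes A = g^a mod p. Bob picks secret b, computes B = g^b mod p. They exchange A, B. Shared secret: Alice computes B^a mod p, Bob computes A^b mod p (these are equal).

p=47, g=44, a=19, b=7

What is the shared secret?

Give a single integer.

Answer: 41

Derivation:
A = 44^19 mod 47  (bits of 19 = 10011)
  bit 0 = 1: r = r^2 * 44 mod 47 = 1^2 * 44 = 1*44 = 44
  bit 1 = 0: r = r^2 mod 47 = 44^2 = 9
  bit 2 = 0: r = r^2 mod 47 = 9^2 = 34
  bit 3 = 1: r = r^2 * 44 mod 47 = 34^2 * 44 = 28*44 = 10
  bit 4 = 1: r = r^2 * 44 mod 47 = 10^2 * 44 = 6*44 = 29
  -> A = 29
B = 44^7 mod 47  (bits of 7 = 111)
  bit 0 = 1: r = r^2 * 44 mod 47 = 1^2 * 44 = 1*44 = 44
  bit 1 = 1: r = r^2 * 44 mod 47 = 44^2 * 44 = 9*44 = 20
  bit 2 = 1: r = r^2 * 44 mod 47 = 20^2 * 44 = 24*44 = 22
  -> B = 22
s = B^a = 22^19 mod 47  (bits of 19 = 10011)
  bit 0 = 1: r = r^2 * 22 mod 47 = 1^2 * 22 = 1*22 = 22
  bit 1 = 0: r = r^2 mod 47 = 22^2 = 14
  bit 2 = 0: r = r^2 mod 47 = 14^2 = 8
  bit 3 = 1: r = r^2 * 22 mod 47 = 8^2 * 22 = 17*22 = 45
  bit 4 = 1: r = r^2 * 22 mod 47 = 45^2 * 22 = 4*22 = 41
  -> s = B^a = 41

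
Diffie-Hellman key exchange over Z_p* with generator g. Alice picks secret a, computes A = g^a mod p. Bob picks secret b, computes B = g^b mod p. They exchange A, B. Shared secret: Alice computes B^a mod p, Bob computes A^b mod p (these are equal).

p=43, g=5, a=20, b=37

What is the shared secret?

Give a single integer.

Answer: 14

Derivation:
A = 5^20 mod 43  (bits of 20 = 10100)
  bit 0 = 1: r = r^2 * 5 mod 43 = 1^2 * 5 = 1*5 = 5
  bit 1 = 0: r = r^2 mod 43 = 5^2 = 25
  bit 2 = 1: r = r^2 * 5 mod 43 = 25^2 * 5 = 23*5 = 29
  bit 3 = 0: r = r^2 mod 43 = 29^2 = 24
  bit 4 = 0: r = r^2 mod 43 = 24^2 = 17
  -> A = 17
B = 5^37 mod 43  (bits of 37 = 100101)
  bit 0 = 1: r = r^2 * 5 mod 43 = 1^2 * 5 = 1*5 = 5
  bit 1 = 0: r = r^2 mod 43 = 5^2 = 25
  bit 2 = 0: r = r^2 mod 43 = 25^2 = 23
  bit 3 = 1: r = r^2 * 5 mod 43 = 23^2 * 5 = 13*5 = 22
  bit 4 = 0: r = r^2 mod 43 = 22^2 = 11
  bit 5 = 1: r = r^2 * 5 mod 43 = 11^2 * 5 = 35*5 = 3
  -> B = 3
s = B^a = 3^20 mod 43  (bits of 20 = 10100)
  bit 0 = 1: r = r^2 * 3 mod 43 = 1^2 * 3 = 1*3 = 3
  bit 1 = 0: r = r^2 mod 43 = 3^2 = 9
  bit 2 = 1: r = r^2 * 3 mod 43 = 9^2 * 3 = 38*3 = 28
  bit 3 = 0: r = r^2 mod 43 = 28^2 = 10
  bit 4 = 0: r = r^2 mod 43 = 10^2 = 14
  -> s = B^a = 14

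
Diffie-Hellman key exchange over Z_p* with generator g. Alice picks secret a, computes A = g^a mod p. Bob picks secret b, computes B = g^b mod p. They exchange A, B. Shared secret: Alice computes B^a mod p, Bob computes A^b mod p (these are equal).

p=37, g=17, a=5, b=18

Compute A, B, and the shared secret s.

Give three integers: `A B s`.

A = 17^5 mod 37  (bits of 5 = 101)
  bit 0 = 1: r = r^2 * 17 mod 37 = 1^2 * 17 = 1*17 = 17
  bit 1 = 0: r = r^2 mod 37 = 17^2 = 30
  bit 2 = 1: r = r^2 * 17 mod 37 = 30^2 * 17 = 12*17 = 19
  -> A = 19
B = 17^18 mod 37  (bits of 18 = 10010)
  bit 0 = 1: r = r^2 * 17 mod 37 = 1^2 * 17 = 1*17 = 17
  bit 1 = 0: r = r^2 mod 37 = 17^2 = 30
  bit 2 = 0: r = r^2 mod 37 = 30^2 = 12
  bit 3 = 1: r = r^2 * 17 mod 37 = 12^2 * 17 = 33*17 = 6
  bit 4 = 0: r = r^2 mod 37 = 6^2 = 36
  -> B = 36
s = B^a = 36^5 mod 37  (bits of 5 = 101)
  bit 0 = 1: r = r^2 * 36 mod 37 = 1^2 * 36 = 1*36 = 36
  bit 1 = 0: r = r^2 mod 37 = 36^2 = 1
  bit 2 = 1: r = r^2 * 36 mod 37 = 1^2 * 36 = 1*36 = 36
  -> s = B^a = 36

Answer: 19 36 36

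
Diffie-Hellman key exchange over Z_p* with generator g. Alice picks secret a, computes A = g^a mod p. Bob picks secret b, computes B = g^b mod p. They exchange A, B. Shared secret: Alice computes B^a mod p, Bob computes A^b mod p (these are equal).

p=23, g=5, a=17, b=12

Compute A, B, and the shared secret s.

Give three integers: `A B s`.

A = 5^17 mod 23  (bits of 17 = 10001)
  bit 0 = 1: r = r^2 * 5 mod 23 = 1^2 * 5 = 1*5 = 5
  bit 1 = 0: r = r^2 mod 23 = 5^2 = 2
  bit 2 = 0: r = r^2 mod 23 = 2^2 = 4
  bit 3 = 0: r = r^2 mod 23 = 4^2 = 16
  bit 4 = 1: r = r^2 * 5 mod 23 = 16^2 * 5 = 3*5 = 15
  -> A = 15
B = 5^12 mod 23  (bits of 12 = 1100)
  bit 0 = 1: r = r^2 * 5 mod 23 = 1^2 * 5 = 1*5 = 5
  bit 1 = 1: r = r^2 * 5 mod 23 = 5^2 * 5 = 2*5 = 10
  bit 2 = 0: r = r^2 mod 23 = 10^2 = 8
  bit 3 = 0: r = r^2 mod 23 = 8^2 = 18
  -> B = 18
s = B^a = 18^17 mod 23  (bits of 17 = 10001)
  bit 0 = 1: r = r^2 * 18 mod 23 = 1^2 * 18 = 1*18 = 18
  bit 1 = 0: r = r^2 mod 23 = 18^2 = 2
  bit 2 = 0: r = r^2 mod 23 = 2^2 = 4
  bit 3 = 0: r = r^2 mod 23 = 4^2 = 16
  bit 4 = 1: r = r^2 * 18 mod 23 = 16^2 * 18 = 3*18 = 8
  -> s = B^a = 8

Answer: 15 18 8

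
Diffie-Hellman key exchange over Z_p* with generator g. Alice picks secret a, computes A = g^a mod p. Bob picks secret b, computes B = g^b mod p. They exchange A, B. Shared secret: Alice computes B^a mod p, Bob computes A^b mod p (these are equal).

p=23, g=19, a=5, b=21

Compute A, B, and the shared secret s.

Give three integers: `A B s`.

A = 19^5 mod 23  (bits of 5 = 101)
  bit 0 = 1: r = r^2 * 19 mod 23 = 1^2 * 19 = 1*19 = 19
  bit 1 = 0: r = r^2 mod 23 = 19^2 = 16
  bit 2 = 1: r = r^2 * 19 mod 23 = 16^2 * 19 = 3*19 = 11
  -> A = 11
B = 19^21 mod 23  (bits of 21 = 10101)
  bit 0 = 1: r = r^2 * 19 mod 23 = 1^2 * 19 = 1*19 = 19
  bit 1 = 0: r = r^2 mod 23 = 19^2 = 16
  bit 2 = 1: r = r^2 * 19 mod 23 = 16^2 * 19 = 3*19 = 11
  bit 3 = 0: r = r^2 mod 23 = 11^2 = 6
  bit 4 = 1: r = r^2 * 19 mod 23 = 6^2 * 19 = 13*19 = 17
  -> B = 17
s = B^a = 17^5 mod 23  (bits of 5 = 101)
  bit 0 = 1: r = r^2 * 17 mod 23 = 1^2 * 17 = 1*17 = 17
  bit 1 = 0: r = r^2 mod 23 = 17^2 = 13
  bit 2 = 1: r = r^2 * 17 mod 23 = 13^2 * 17 = 8*17 = 21
  -> s = B^a = 21

Answer: 11 17 21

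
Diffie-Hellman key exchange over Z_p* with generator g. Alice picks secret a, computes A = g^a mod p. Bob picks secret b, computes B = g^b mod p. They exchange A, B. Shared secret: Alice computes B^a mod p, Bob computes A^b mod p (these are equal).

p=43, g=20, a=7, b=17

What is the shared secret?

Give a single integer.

A = 20^7 mod 43  (bits of 7 = 111)
  bit 0 = 1: r = r^2 * 20 mod 43 = 1^2 * 20 = 1*20 = 20
  bit 1 = 1: r = r^2 * 20 mod 43 = 20^2 * 20 = 13*20 = 2
  bit 2 = 1: r = r^2 * 20 mod 43 = 2^2 * 20 = 4*20 = 37
  -> A = 37
B = 20^17 mod 43  (bits of 17 = 10001)
  bit 0 = 1: r = r^2 * 20 mod 43 = 1^2 * 20 = 1*20 = 20
  bit 1 = 0: r = r^2 mod 43 = 20^2 = 13
  bit 2 = 0: r = r^2 mod 43 = 13^2 = 40
  bit 3 = 0: r = r^2 mod 43 = 40^2 = 9
  bit 4 = 1: r = r^2 * 20 mod 43 = 9^2 * 20 = 38*20 = 29
  -> B = 29
s = B^a = 29^7 mod 43  (bits of 7 = 111)
  bit 0 = 1: r = r^2 * 29 mod 43 = 1^2 * 29 = 1*29 = 29
  bit 1 = 1: r = r^2 * 29 mod 43 = 29^2 * 29 = 24*29 = 8
  bit 2 = 1: r = r^2 * 29 mod 43 = 8^2 * 29 = 21*29 = 7
  -> s = B^a = 7

Answer: 7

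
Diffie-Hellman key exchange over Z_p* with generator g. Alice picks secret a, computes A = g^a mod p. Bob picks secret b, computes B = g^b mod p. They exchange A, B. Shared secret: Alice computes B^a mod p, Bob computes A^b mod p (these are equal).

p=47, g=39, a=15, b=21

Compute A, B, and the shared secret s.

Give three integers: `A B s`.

A = 39^15 mod 47  (bits of 15 = 1111)
  bit 0 = 1: r = r^2 * 39 mod 47 = 1^2 * 39 = 1*39 = 39
  bit 1 = 1: r = r^2 * 39 mod 47 = 39^2 * 39 = 17*39 = 5
  bit 2 = 1: r = r^2 * 39 mod 47 = 5^2 * 39 = 25*39 = 35
  bit 3 = 1: r = r^2 * 39 mod 47 = 35^2 * 39 = 3*39 = 23
  -> A = 23
B = 39^21 mod 47  (bits of 21 = 10101)
  bit 0 = 1: r = r^2 * 39 mod 47 = 1^2 * 39 = 1*39 = 39
  bit 1 = 0: r = r^2 mod 47 = 39^2 = 17
  bit 2 = 1: r = r^2 * 39 mod 47 = 17^2 * 39 = 7*39 = 38
  bit 3 = 0: r = r^2 mod 47 = 38^2 = 34
  bit 4 = 1: r = r^2 * 39 mod 47 = 34^2 * 39 = 28*39 = 11
  -> B = 11
s = B^a = 11^15 mod 47  (bits of 15 = 1111)
  bit 0 = 1: r = r^2 * 11 mod 47 = 1^2 * 11 = 1*11 = 11
  bit 1 = 1: r = r^2 * 11 mod 47 = 11^2 * 11 = 27*11 = 15
  bit 2 = 1: r = r^2 * 11 mod 47 = 15^2 * 11 = 37*11 = 31
  bit 3 = 1: r = r^2 * 11 mod 47 = 31^2 * 11 = 21*11 = 43
  -> s = B^a = 43

Answer: 23 11 43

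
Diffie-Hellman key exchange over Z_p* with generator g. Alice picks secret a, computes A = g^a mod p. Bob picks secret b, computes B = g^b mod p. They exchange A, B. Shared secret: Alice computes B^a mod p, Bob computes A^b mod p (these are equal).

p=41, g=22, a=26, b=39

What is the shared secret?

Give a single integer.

A = 22^26 mod 41  (bits of 26 = 11010)
  bit 0 = 1: r = r^2 * 22 mod 41 = 1^2 * 22 = 1*22 = 22
  bit 1 = 1: r = r^2 * 22 mod 41 = 22^2 * 22 = 33*22 = 29
  bit 2 = 0: r = r^2 mod 41 = 29^2 = 21
  bit 3 = 1: r = r^2 * 22 mod 41 = 21^2 * 22 = 31*22 = 26
  bit 4 = 0: r = r^2 mod 41 = 26^2 = 20
  -> A = 20
B = 22^39 mod 41  (bits of 39 = 100111)
  bit 0 = 1: r = r^2 * 22 mod 41 = 1^2 * 22 = 1*22 = 22
  bit 1 = 0: r = r^2 mod 41 = 22^2 = 33
  bit 2 = 0: r = r^2 mod 41 = 33^2 = 23
  bit 3 = 1: r = r^2 * 22 mod 41 = 23^2 * 22 = 37*22 = 35
  bit 4 = 1: r = r^2 * 22 mod 41 = 35^2 * 22 = 36*22 = 13
  bit 5 = 1: r = r^2 * 22 mod 41 = 13^2 * 22 = 5*22 = 28
  -> B = 28
s = B^a = 28^26 mod 41  (bits of 26 = 11010)
  bit 0 = 1: r = r^2 * 28 mod 41 = 1^2 * 28 = 1*28 = 28
  bit 1 = 1: r = r^2 * 28 mod 41 = 28^2 * 28 = 5*28 = 17
  bit 2 = 0: r = r^2 mod 41 = 17^2 = 2
  bit 3 = 1: r = r^2 * 28 mod 41 = 2^2 * 28 = 4*28 = 30
  bit 4 = 0: r = r^2 mod 41 = 30^2 = 39
  -> s = B^a = 39

Answer: 39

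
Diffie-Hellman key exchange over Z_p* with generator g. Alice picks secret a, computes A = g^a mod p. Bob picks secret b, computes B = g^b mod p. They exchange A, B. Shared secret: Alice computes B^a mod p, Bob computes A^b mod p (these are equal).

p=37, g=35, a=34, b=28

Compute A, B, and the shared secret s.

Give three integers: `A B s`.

A = 35^34 mod 37  (bits of 34 = 100010)
  bit 0 = 1: r = r^2 * 35 mod 37 = 1^2 * 35 = 1*35 = 35
  bit 1 = 0: r = r^2 mod 37 = 35^2 = 4
  bit 2 = 0: r = r^2 mod 37 = 4^2 = 16
  bit 3 = 0: r = r^2 mod 37 = 16^2 = 34
  bit 4 = 1: r = r^2 * 35 mod 37 = 34^2 * 35 = 9*35 = 19
  bit 5 = 0: r = r^2 mod 37 = 19^2 = 28
  -> A = 28
B = 35^28 mod 37  (bits of 28 = 11100)
  bit 0 = 1: r = r^2 * 35 mod 37 = 1^2 * 35 = 1*35 = 35
  bit 1 = 1: r = r^2 * 35 mod 37 = 35^2 * 35 = 4*35 = 29
  bit 2 = 1: r = r^2 * 35 mod 37 = 29^2 * 35 = 27*35 = 20
  bit 3 = 0: r = r^2 mod 37 = 20^2 = 30
  bit 4 = 0: r = r^2 mod 37 = 30^2 = 12
  -> B = 12
s = B^a = 12^34 mod 37  (bits of 34 = 100010)
  bit 0 = 1: r = r^2 * 12 mod 37 = 1^2 * 12 = 1*12 = 12
  bit 1 = 0: r = r^2 mod 37 = 12^2 = 33
  bit 2 = 0: r = r^2 mod 37 = 33^2 = 16
  bit 3 = 0: r = r^2 mod 37 = 16^2 = 34
  bit 4 = 1: r = r^2 * 12 mod 37 = 34^2 * 12 = 9*12 = 34
  bit 5 = 0: r = r^2 mod 37 = 34^2 = 9
  -> s = B^a = 9

Answer: 28 12 9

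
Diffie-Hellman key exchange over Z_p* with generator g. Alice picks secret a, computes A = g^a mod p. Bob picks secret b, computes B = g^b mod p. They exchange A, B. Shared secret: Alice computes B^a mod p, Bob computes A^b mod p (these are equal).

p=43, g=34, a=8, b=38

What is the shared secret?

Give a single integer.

Answer: 14

Derivation:
A = 34^8 mod 43  (bits of 8 = 1000)
  bit 0 = 1: r = r^2 * 34 mod 43 = 1^2 * 34 = 1*34 = 34
  bit 1 = 0: r = r^2 mod 43 = 34^2 = 38
  bit 2 = 0: r = r^2 mod 43 = 38^2 = 25
  bit 3 = 0: r = r^2 mod 43 = 25^2 = 23
  -> A = 23
B = 34^38 mod 43  (bits of 38 = 100110)
  bit 0 = 1: r = r^2 * 34 mod 43 = 1^2 * 34 = 1*34 = 34
  bit 1 = 0: r = r^2 mod 43 = 34^2 = 38
  bit 2 = 0: r = r^2 mod 43 = 38^2 = 25
  bit 3 = 1: r = r^2 * 34 mod 43 = 25^2 * 34 = 23*34 = 8
  bit 4 = 1: r = r^2 * 34 mod 43 = 8^2 * 34 = 21*34 = 26
  bit 5 = 0: r = r^2 mod 43 = 26^2 = 31
  -> B = 31
s = B^a = 31^8 mod 43  (bits of 8 = 1000)
  bit 0 = 1: r = r^2 * 31 mod 43 = 1^2 * 31 = 1*31 = 31
  bit 1 = 0: r = r^2 mod 43 = 31^2 = 15
  bit 2 = 0: r = r^2 mod 43 = 15^2 = 10
  bit 3 = 0: r = r^2 mod 43 = 10^2 = 14
  -> s = B^a = 14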